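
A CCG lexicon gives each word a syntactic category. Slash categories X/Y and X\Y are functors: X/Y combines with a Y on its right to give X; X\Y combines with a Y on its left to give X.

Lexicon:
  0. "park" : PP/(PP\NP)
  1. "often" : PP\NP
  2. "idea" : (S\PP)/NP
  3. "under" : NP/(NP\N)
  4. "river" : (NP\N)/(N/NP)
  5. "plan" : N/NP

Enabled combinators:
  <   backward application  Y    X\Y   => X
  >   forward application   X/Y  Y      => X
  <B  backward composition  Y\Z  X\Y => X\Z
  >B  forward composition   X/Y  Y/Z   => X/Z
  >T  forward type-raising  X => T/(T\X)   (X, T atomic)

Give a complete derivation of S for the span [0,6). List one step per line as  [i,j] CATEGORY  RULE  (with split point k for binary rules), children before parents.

[0,6] S   <
  [0,2] PP   >
    [0,1] "park" : PP/(PP\NP)
    [1,2] "often" : PP\NP
  [2,6] S\PP   >
    [2,3] "idea" : (S\PP)/NP
    [3,6] NP   >
      [3,4] "under" : NP/(NP\N)
      [4,6] NP\N   >
        [4,5] "river" : (NP\N)/(N/NP)
        [5,6] "plan" : N/NP

[0,1] PP/(PP\NP)  lex  "park"
[1,2] PP\NP  lex  "often"
[0,2] PP  >  k=1
[2,3] (S\PP)/NP  lex  "idea"
[3,4] NP/(NP\N)  lex  "under"
[4,5] (NP\N)/(N/NP)  lex  "river"
[5,6] N/NP  lex  "plan"
[4,6] NP\N  >  k=5
[3,6] NP  >  k=4
[2,6] S\PP  >  k=3
[0,6] S  <  k=2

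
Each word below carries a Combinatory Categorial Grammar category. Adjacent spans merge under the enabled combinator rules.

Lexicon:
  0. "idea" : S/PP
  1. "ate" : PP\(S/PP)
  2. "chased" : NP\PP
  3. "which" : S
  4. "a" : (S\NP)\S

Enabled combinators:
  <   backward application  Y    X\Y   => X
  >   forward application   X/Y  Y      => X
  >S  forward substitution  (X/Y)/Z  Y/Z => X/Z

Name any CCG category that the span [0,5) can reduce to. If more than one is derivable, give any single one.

[0,5] S   <
  [0,3] NP   <
    [0,2] PP   <
      [0,1] "idea" : S/PP
      [1,2] "ate" : PP\(S/PP)
    [2,3] "chased" : NP\PP
  [3,5] S\NP   <
    [3,4] "which" : S
    [4,5] "a" : (S\NP)\S

S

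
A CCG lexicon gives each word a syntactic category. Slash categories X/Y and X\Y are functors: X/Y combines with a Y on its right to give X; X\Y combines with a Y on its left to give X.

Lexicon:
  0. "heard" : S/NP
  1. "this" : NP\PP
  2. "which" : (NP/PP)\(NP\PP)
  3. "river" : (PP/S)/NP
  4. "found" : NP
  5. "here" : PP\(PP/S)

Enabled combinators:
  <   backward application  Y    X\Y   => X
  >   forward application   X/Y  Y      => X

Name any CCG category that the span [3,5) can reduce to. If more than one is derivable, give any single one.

PP/S

[0,6] S   >
  [0,1] "heard" : S/NP
  [1,6] NP   >
    [1,3] NP/PP   <
      [1,2] "this" : NP\PP
      [2,3] "which" : (NP/PP)\(NP\PP)
    [3,6] PP   <
      [3,5] PP/S   >
        [3,4] "river" : (PP/S)/NP
        [4,5] "found" : NP
      [5,6] "here" : PP\(PP/S)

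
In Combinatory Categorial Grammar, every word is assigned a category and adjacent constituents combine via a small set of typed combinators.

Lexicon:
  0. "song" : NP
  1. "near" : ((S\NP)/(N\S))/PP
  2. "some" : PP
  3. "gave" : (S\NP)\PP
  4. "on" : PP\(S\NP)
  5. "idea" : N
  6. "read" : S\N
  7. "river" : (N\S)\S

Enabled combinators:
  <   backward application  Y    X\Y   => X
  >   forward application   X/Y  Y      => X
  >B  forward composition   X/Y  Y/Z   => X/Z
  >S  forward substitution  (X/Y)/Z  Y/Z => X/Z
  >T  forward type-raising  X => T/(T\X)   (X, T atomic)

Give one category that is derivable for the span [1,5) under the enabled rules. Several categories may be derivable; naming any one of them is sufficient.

(S\NP)/(N\S)

[0,8] S   <
  [0,1] "song" : NP
  [1,8] S\NP   >
    [1,5] (S\NP)/(N\S)   >
      [1,2] "near" : ((S\NP)/(N\S))/PP
      [2,5] PP   <
        [2,4] S\NP   <
          [2,3] "some" : PP
          [3,4] "gave" : (S\NP)\PP
        [4,5] "on" : PP\(S\NP)
    [5,8] N\S   <
      [5,7] S   <
        [5,6] "idea" : N
        [6,7] "read" : S\N
      [7,8] "river" : (N\S)\S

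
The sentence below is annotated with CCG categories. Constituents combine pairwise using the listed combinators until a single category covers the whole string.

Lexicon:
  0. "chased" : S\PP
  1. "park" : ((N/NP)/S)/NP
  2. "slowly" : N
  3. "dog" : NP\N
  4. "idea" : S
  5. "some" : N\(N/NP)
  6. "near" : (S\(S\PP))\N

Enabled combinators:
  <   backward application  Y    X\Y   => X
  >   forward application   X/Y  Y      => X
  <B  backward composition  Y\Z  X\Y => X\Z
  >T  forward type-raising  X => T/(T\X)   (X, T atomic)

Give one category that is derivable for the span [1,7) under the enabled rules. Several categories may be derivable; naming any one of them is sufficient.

S\(S\PP)

[0,7] S   <
  [0,1] "chased" : S\PP
  [1,7] S\(S\PP)   <
    [1,6] N   <
      [1,5] N/NP   >
        [1,4] (N/NP)/S   >
          [1,2] "park" : ((N/NP)/S)/NP
          [2,4] NP   >
            [2,3] NP/(NP\N)   >T
              [2,3] "slowly" : N
            [3,4] "dog" : NP\N
        [4,5] "idea" : S
      [5,6] "some" : N\(N/NP)
    [6,7] "near" : (S\(S\PP))\N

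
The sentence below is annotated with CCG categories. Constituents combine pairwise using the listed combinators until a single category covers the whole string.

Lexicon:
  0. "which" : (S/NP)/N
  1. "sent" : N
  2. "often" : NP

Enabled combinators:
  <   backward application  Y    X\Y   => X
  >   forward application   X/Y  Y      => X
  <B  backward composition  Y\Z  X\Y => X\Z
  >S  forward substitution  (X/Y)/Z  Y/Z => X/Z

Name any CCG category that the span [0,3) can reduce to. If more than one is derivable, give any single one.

[0,3] S   >
  [0,2] S/NP   >
    [0,1] "which" : (S/NP)/N
    [1,2] "sent" : N
  [2,3] "often" : NP

S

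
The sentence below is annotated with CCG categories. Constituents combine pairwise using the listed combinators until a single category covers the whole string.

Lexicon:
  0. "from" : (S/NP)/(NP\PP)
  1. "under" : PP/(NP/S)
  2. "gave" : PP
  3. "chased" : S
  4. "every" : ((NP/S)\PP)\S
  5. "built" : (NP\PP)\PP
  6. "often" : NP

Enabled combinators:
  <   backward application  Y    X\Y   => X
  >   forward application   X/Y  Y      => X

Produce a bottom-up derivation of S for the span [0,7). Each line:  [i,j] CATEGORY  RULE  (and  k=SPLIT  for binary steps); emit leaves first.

[0,7] S   >
  [0,6] S/NP   >
    [0,1] "from" : (S/NP)/(NP\PP)
    [1,6] NP\PP   <
      [1,5] PP   >
        [1,2] "under" : PP/(NP/S)
        [2,5] NP/S   <
          [2,3] "gave" : PP
          [3,5] (NP/S)\PP   <
            [3,4] "chased" : S
            [4,5] "every" : ((NP/S)\PP)\S
      [5,6] "built" : (NP\PP)\PP
  [6,7] "often" : NP

[0,1] (S/NP)/(NP\PP)  lex  "from"
[1,2] PP/(NP/S)  lex  "under"
[2,3] PP  lex  "gave"
[3,4] S  lex  "chased"
[4,5] ((NP/S)\PP)\S  lex  "every"
[3,5] (NP/S)\PP  <  k=4
[2,5] NP/S  <  k=3
[1,5] PP  >  k=2
[5,6] (NP\PP)\PP  lex  "built"
[1,6] NP\PP  <  k=5
[0,6] S/NP  >  k=1
[6,7] NP  lex  "often"
[0,7] S  >  k=6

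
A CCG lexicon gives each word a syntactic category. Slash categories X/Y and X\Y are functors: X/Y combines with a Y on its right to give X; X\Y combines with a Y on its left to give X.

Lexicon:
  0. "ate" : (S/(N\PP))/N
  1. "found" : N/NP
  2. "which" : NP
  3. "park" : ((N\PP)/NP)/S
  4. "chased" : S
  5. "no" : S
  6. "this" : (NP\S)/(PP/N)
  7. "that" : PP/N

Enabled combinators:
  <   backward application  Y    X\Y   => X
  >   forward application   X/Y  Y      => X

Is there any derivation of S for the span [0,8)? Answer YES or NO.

[0,8] S   >
  [0,3] S/(N\PP)   >
    [0,1] "ate" : (S/(N\PP))/N
    [1,3] N   >
      [1,2] "found" : N/NP
      [2,3] "which" : NP
  [3,8] N\PP   >
    [3,5] (N\PP)/NP   >
      [3,4] "park" : ((N\PP)/NP)/S
      [4,5] "chased" : S
    [5,8] NP   <
      [5,6] "no" : S
      [6,8] NP\S   >
        [6,7] "this" : (NP\S)/(PP/N)
        [7,8] "that" : PP/N

YES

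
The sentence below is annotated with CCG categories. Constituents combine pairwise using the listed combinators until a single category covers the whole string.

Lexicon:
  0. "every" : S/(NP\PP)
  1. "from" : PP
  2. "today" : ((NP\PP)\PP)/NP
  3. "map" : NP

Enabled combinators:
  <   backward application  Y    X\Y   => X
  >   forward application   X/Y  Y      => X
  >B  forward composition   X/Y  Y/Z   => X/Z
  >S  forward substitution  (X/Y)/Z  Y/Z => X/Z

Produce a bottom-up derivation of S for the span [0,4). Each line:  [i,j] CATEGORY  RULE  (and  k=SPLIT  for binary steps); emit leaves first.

[0,1] S/(NP\PP)  lex  "every"
[1,2] PP  lex  "from"
[2,3] ((NP\PP)\PP)/NP  lex  "today"
[3,4] NP  lex  "map"
[2,4] (NP\PP)\PP  >  k=3
[1,4] NP\PP  <  k=2
[0,4] S  >  k=1

[0,4] S   >
  [0,1] "every" : S/(NP\PP)
  [1,4] NP\PP   <
    [1,2] "from" : PP
    [2,4] (NP\PP)\PP   >
      [2,3] "today" : ((NP\PP)\PP)/NP
      [3,4] "map" : NP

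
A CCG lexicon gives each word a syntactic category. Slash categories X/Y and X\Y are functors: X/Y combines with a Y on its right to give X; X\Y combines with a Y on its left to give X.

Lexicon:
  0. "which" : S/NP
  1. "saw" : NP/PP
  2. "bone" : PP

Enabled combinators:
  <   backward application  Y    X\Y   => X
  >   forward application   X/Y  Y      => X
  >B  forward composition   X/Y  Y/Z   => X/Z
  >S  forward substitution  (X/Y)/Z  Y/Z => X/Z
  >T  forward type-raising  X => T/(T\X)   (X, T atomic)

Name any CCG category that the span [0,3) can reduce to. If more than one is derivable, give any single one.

[0,3] S   >
  [0,1] "which" : S/NP
  [1,3] NP   >
    [1,2] "saw" : NP/PP
    [2,3] "bone" : PP

S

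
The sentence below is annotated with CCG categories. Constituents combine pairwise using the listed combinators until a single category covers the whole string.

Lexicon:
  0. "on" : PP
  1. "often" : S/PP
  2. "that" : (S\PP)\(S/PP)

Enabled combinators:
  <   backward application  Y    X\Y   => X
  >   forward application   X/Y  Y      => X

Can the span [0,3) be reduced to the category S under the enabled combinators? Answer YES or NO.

[0,3] S   <
  [0,1] "on" : PP
  [1,3] S\PP   <
    [1,2] "often" : S/PP
    [2,3] "that" : (S\PP)\(S/PP)

YES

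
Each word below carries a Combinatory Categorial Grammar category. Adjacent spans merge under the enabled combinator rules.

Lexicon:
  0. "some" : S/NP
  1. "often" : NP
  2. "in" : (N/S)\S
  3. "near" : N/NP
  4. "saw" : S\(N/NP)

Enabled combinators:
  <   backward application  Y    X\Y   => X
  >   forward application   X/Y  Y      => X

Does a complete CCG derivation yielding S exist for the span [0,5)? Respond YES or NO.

S/NP NP (N/S)\S N/NP S\(N/NP)
CKY chart[0,5] = {N}; S ∉ chart

NO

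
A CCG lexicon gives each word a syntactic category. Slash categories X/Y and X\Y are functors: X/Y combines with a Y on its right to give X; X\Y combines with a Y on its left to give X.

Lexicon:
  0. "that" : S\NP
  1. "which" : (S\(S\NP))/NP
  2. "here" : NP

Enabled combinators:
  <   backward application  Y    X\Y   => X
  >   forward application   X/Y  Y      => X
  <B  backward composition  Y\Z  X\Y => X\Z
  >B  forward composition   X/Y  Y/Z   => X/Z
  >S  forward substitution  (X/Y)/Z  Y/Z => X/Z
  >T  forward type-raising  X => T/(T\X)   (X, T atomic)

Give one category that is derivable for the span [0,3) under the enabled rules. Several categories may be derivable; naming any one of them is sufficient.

S

[0,3] S   <
  [0,1] "that" : S\NP
  [1,3] S\(S\NP)   >
    [1,2] "which" : (S\(S\NP))/NP
    [2,3] "here" : NP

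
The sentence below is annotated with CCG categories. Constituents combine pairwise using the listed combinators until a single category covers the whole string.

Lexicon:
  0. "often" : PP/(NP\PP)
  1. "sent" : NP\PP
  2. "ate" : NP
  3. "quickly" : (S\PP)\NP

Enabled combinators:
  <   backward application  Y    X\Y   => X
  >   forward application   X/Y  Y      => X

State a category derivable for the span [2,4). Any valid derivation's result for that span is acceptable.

[0,4] S   <
  [0,2] PP   >
    [0,1] "often" : PP/(NP\PP)
    [1,2] "sent" : NP\PP
  [2,4] S\PP   <
    [2,3] "ate" : NP
    [3,4] "quickly" : (S\PP)\NP

S\PP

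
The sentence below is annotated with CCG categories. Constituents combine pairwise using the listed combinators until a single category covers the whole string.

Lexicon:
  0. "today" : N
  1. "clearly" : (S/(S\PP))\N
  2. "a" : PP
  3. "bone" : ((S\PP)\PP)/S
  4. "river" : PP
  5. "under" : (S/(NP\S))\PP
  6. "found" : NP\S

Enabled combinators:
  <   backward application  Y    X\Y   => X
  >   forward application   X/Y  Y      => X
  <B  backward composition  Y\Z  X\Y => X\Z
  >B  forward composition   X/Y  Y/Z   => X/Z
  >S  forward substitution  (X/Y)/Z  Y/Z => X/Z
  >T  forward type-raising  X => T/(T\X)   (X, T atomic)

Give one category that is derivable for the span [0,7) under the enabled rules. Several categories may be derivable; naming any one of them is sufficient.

S

[0,7] S   >
  [0,2] S/(S\PP)   <
    [0,1] "today" : N
    [1,2] "clearly" : (S/(S\PP))\N
  [2,7] S\PP   <
    [2,3] "a" : PP
    [3,7] (S\PP)\PP   >
      [3,4] "bone" : ((S\PP)\PP)/S
      [4,7] S   >
        [4,6] S/(NP\S)   <
          [4,5] "river" : PP
          [5,6] "under" : (S/(NP\S))\PP
        [6,7] "found" : NP\S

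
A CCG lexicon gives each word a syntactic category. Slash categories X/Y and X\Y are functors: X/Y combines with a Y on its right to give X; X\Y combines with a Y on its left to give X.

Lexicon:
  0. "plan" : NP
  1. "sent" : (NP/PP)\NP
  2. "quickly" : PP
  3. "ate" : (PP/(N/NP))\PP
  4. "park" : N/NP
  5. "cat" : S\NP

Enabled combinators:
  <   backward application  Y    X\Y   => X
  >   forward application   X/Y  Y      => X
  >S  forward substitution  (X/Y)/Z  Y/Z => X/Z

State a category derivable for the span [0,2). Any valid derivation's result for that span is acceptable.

NP/PP

[0,6] S   <
  [0,5] NP   >
    [0,2] NP/PP   <
      [0,1] "plan" : NP
      [1,2] "sent" : (NP/PP)\NP
    [2,5] PP   >
      [2,4] PP/(N/NP)   <
        [2,3] "quickly" : PP
        [3,4] "ate" : (PP/(N/NP))\PP
      [4,5] "park" : N/NP
  [5,6] "cat" : S\NP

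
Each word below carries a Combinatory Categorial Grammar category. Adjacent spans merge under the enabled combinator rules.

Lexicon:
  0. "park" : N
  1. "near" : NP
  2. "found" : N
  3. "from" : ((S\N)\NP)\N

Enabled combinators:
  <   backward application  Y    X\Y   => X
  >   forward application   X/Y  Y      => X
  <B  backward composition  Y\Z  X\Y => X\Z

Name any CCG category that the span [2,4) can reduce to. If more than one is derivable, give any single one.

[0,4] S   <
  [0,1] "park" : N
  [1,4] S\N   <
    [1,2] "near" : NP
    [2,4] (S\N)\NP   <
      [2,3] "found" : N
      [3,4] "from" : ((S\N)\NP)\N

(S\N)\NP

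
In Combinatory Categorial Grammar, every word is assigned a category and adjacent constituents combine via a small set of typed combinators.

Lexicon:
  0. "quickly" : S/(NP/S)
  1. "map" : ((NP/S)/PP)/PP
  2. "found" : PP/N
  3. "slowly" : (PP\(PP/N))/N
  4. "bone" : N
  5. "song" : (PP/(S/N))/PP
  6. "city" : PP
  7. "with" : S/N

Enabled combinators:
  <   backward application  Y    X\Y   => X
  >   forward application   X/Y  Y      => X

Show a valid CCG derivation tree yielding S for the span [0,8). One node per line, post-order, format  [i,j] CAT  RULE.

[0,8] S   >
  [0,1] "quickly" : S/(NP/S)
  [1,8] NP/S   >
    [1,5] (NP/S)/PP   >
      [1,2] "map" : ((NP/S)/PP)/PP
      [2,5] PP   <
        [2,3] "found" : PP/N
        [3,5] PP\(PP/N)   >
          [3,4] "slowly" : (PP\(PP/N))/N
          [4,5] "bone" : N
    [5,8] PP   >
      [5,7] PP/(S/N)   >
        [5,6] "song" : (PP/(S/N))/PP
        [6,7] "city" : PP
      [7,8] "with" : S/N

[0,1] S/(NP/S)  lex  "quickly"
[1,2] ((NP/S)/PP)/PP  lex  "map"
[2,3] PP/N  lex  "found"
[3,4] (PP\(PP/N))/N  lex  "slowly"
[4,5] N  lex  "bone"
[3,5] PP\(PP/N)  >  k=4
[2,5] PP  <  k=3
[1,5] (NP/S)/PP  >  k=2
[5,6] (PP/(S/N))/PP  lex  "song"
[6,7] PP  lex  "city"
[5,7] PP/(S/N)  >  k=6
[7,8] S/N  lex  "with"
[5,8] PP  >  k=7
[1,8] NP/S  >  k=5
[0,8] S  >  k=1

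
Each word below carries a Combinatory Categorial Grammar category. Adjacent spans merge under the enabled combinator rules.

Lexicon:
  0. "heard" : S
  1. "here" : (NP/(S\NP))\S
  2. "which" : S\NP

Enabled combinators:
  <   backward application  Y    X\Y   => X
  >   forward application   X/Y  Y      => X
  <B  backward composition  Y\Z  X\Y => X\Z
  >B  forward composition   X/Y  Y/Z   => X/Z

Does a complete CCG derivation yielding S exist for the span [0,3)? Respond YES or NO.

S (NP/(S\NP))\S S\NP
CKY chart[0,3] = {NP}; S ∉ chart

NO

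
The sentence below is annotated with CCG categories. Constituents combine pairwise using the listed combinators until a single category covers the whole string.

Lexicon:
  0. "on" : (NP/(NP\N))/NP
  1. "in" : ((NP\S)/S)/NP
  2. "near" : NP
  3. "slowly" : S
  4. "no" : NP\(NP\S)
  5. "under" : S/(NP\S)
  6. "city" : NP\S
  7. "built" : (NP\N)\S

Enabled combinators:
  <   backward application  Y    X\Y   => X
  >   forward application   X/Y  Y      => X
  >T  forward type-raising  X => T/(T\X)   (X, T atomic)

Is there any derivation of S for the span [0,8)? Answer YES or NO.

(NP/(NP\N))/NP ((NP\S)/S)/NP NP S NP\(NP\S) S/(NP\S) NP\S (NP\N)\S
CKY chart[0,8] = {N/(N\NP), NP, NP/(NP\NP), PP/(PP\NP), S/(S\NP)}; S ∉ chart

NO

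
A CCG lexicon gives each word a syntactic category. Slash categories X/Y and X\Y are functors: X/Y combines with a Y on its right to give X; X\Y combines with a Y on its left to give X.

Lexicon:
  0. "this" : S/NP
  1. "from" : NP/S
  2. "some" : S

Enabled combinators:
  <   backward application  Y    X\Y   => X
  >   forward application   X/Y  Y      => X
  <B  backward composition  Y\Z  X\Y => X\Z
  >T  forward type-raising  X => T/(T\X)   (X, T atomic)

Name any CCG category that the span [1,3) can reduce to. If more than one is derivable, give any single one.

[0,3] S   >
  [0,1] "this" : S/NP
  [1,3] NP   >
    [1,2] "from" : NP/S
    [2,3] "some" : S

NP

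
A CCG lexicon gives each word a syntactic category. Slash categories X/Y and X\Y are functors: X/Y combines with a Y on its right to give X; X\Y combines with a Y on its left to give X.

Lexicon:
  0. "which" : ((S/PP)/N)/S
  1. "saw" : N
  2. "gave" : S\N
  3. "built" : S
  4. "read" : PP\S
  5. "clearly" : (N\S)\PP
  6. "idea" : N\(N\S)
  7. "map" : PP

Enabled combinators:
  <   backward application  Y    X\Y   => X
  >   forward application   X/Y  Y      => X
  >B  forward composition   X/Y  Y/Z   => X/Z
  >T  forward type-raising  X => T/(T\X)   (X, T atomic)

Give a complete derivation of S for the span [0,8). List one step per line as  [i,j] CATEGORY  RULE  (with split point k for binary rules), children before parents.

[0,8] S   >
  [0,7] S/PP   >
    [0,3] (S/PP)/N   >
      [0,1] "which" : ((S/PP)/N)/S
      [1,3] S   >
        [1,2] S/(S\N)   >T
          [1,2] "saw" : N
        [2,3] "gave" : S\N
    [3,7] N   <
      [3,6] N\S   <
        [3,5] PP   <
          [3,4] "built" : S
          [4,5] "read" : PP\S
        [5,6] "clearly" : (N\S)\PP
      [6,7] "idea" : N\(N\S)
  [7,8] "map" : PP

[0,1] ((S/PP)/N)/S  lex  "which"
[1,2] N  lex  "saw"
[1,2] S/(S\N)  >T
[2,3] S\N  lex  "gave"
[1,3] S  >  k=2
[0,3] (S/PP)/N  >  k=1
[3,4] S  lex  "built"
[4,5] PP\S  lex  "read"
[3,5] PP  <  k=4
[5,6] (N\S)\PP  lex  "clearly"
[3,6] N\S  <  k=5
[6,7] N\(N\S)  lex  "idea"
[3,7] N  <  k=6
[0,7] S/PP  >  k=3
[7,8] PP  lex  "map"
[0,8] S  >  k=7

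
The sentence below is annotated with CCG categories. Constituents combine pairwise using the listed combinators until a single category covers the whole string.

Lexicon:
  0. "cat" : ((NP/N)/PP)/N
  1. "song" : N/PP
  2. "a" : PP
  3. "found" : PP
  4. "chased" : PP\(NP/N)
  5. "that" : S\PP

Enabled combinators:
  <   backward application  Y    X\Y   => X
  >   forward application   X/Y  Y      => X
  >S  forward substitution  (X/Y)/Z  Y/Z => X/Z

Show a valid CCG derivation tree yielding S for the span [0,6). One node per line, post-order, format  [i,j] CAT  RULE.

[0,6] S   <
  [0,5] PP   <
    [0,4] NP/N   >
      [0,3] (NP/N)/PP   >
        [0,1] "cat" : ((NP/N)/PP)/N
        [1,3] N   >
          [1,2] "song" : N/PP
          [2,3] "a" : PP
      [3,4] "found" : PP
    [4,5] "chased" : PP\(NP/N)
  [5,6] "that" : S\PP

[0,1] ((NP/N)/PP)/N  lex  "cat"
[1,2] N/PP  lex  "song"
[2,3] PP  lex  "a"
[1,3] N  >  k=2
[0,3] (NP/N)/PP  >  k=1
[3,4] PP  lex  "found"
[0,4] NP/N  >  k=3
[4,5] PP\(NP/N)  lex  "chased"
[0,5] PP  <  k=4
[5,6] S\PP  lex  "that"
[0,6] S  <  k=5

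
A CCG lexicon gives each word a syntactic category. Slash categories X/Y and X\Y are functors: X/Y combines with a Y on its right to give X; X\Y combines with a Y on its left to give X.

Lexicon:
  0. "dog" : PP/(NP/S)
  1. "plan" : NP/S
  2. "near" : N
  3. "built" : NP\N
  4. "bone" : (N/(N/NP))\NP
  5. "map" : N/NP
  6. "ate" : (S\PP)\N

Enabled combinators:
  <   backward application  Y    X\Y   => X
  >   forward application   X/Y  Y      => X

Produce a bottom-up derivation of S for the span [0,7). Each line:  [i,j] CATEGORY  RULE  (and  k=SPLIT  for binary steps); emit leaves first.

[0,1] PP/(NP/S)  lex  "dog"
[1,2] NP/S  lex  "plan"
[0,2] PP  >  k=1
[2,3] N  lex  "near"
[3,4] NP\N  lex  "built"
[2,4] NP  <  k=3
[4,5] (N/(N/NP))\NP  lex  "bone"
[2,5] N/(N/NP)  <  k=4
[5,6] N/NP  lex  "map"
[2,6] N  >  k=5
[6,7] (S\PP)\N  lex  "ate"
[2,7] S\PP  <  k=6
[0,7] S  <  k=2

[0,7] S   <
  [0,2] PP   >
    [0,1] "dog" : PP/(NP/S)
    [1,2] "plan" : NP/S
  [2,7] S\PP   <
    [2,6] N   >
      [2,5] N/(N/NP)   <
        [2,4] NP   <
          [2,3] "near" : N
          [3,4] "built" : NP\N
        [4,5] "bone" : (N/(N/NP))\NP
      [5,6] "map" : N/NP
    [6,7] "ate" : (S\PP)\N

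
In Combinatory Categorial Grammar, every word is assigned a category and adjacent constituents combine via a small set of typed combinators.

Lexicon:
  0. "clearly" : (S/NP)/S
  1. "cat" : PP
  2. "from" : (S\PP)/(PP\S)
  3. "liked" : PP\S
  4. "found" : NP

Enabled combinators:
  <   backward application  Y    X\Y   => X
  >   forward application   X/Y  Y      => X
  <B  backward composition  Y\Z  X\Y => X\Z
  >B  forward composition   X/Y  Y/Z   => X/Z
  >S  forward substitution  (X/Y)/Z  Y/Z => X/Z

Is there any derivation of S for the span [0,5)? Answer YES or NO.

YES

[0,5] S   >
  [0,4] S/NP   >
    [0,1] "clearly" : (S/NP)/S
    [1,4] S   <
      [1,2] "cat" : PP
      [2,4] S\PP   >
        [2,3] "from" : (S\PP)/(PP\S)
        [3,4] "liked" : PP\S
  [4,5] "found" : NP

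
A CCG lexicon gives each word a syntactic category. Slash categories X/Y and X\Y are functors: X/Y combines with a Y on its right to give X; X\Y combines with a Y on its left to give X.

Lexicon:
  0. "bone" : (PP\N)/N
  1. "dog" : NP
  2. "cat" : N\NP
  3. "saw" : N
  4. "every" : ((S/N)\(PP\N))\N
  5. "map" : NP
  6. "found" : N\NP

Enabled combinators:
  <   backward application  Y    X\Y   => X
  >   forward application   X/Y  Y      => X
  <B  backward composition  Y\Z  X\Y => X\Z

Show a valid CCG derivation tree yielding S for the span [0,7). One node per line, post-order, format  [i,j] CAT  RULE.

[0,1] (PP\N)/N  lex  "bone"
[1,2] NP  lex  "dog"
[2,3] N\NP  lex  "cat"
[1,3] N  <  k=2
[0,3] PP\N  >  k=1
[3,4] N  lex  "saw"
[4,5] ((S/N)\(PP\N))\N  lex  "every"
[3,5] (S/N)\(PP\N)  <  k=4
[0,5] S/N  <  k=3
[5,6] NP  lex  "map"
[6,7] N\NP  lex  "found"
[5,7] N  <  k=6
[0,7] S  >  k=5

[0,7] S   >
  [0,5] S/N   <
    [0,3] PP\N   >
      [0,1] "bone" : (PP\N)/N
      [1,3] N   <
        [1,2] "dog" : NP
        [2,3] "cat" : N\NP
    [3,5] (S/N)\(PP\N)   <
      [3,4] "saw" : N
      [4,5] "every" : ((S/N)\(PP\N))\N
  [5,7] N   <
    [5,6] "map" : NP
    [6,7] "found" : N\NP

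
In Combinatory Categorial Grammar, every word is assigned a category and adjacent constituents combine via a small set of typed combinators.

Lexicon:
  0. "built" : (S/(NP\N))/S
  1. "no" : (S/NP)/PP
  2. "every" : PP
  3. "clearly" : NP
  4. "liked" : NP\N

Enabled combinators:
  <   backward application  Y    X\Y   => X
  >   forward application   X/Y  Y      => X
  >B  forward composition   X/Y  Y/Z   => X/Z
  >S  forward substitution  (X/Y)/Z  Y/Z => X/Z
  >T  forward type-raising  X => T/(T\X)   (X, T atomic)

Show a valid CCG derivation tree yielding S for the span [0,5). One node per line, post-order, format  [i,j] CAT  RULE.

[0,5] S   >
  [0,4] S/(NP\N)   >
    [0,1] "built" : (S/(NP\N))/S
    [1,4] S   >
      [1,3] S/NP   >
        [1,2] "no" : (S/NP)/PP
        [2,3] "every" : PP
      [3,4] "clearly" : NP
  [4,5] "liked" : NP\N

[0,1] (S/(NP\N))/S  lex  "built"
[1,2] (S/NP)/PP  lex  "no"
[2,3] PP  lex  "every"
[1,3] S/NP  >  k=2
[3,4] NP  lex  "clearly"
[1,4] S  >  k=3
[0,4] S/(NP\N)  >  k=1
[4,5] NP\N  lex  "liked"
[0,5] S  >  k=4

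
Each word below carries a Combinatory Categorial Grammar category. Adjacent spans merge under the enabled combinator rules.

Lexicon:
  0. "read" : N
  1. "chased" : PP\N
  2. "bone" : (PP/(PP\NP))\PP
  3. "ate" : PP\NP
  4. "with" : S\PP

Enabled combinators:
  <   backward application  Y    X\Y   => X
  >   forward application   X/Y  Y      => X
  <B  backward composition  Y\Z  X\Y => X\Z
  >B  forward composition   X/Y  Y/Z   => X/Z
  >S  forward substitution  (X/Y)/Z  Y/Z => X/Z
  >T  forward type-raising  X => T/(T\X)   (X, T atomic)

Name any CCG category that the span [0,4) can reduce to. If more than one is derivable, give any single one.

PP

[0,5] S   <
  [0,4] PP   >
    [0,3] PP/(PP\NP)   <
      [0,2] PP   <
        [0,1] "read" : N
        [1,2] "chased" : PP\N
      [2,3] "bone" : (PP/(PP\NP))\PP
    [3,4] "ate" : PP\NP
  [4,5] "with" : S\PP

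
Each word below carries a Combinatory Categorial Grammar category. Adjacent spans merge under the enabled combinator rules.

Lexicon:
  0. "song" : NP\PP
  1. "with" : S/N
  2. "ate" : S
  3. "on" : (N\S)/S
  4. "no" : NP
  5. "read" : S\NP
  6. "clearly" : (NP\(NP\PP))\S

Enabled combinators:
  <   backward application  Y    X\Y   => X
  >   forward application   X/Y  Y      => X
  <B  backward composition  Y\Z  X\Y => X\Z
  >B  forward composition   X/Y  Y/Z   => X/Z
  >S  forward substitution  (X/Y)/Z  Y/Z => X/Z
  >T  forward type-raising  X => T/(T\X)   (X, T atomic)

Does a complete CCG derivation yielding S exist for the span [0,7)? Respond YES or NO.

NP\PP S/N S (N\S)/S NP S\NP (NP\(NP\PP))\S
CKY chart[0,7] = {N/(N\NP), NP, NP/(NP\NP), PP/(PP\NP), S/(S\NP)}; S ∉ chart

NO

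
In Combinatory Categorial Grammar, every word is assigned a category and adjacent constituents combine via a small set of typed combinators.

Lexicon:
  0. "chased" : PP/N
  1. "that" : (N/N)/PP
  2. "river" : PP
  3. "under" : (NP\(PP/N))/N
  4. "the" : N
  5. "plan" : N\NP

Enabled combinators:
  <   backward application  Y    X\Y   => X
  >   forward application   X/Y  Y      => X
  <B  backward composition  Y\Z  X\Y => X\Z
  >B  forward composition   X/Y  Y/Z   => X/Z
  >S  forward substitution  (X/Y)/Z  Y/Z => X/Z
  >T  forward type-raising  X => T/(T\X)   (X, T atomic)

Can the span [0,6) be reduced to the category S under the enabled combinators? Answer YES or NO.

NO

PP/N (N/N)/PP PP (NP\(PP/N))/N N N\NP
CKY chart[0,6] = {N, N/(N\N), NP/(NP\N), PP/(PP\N), S/(S\N)}; S ∉ chart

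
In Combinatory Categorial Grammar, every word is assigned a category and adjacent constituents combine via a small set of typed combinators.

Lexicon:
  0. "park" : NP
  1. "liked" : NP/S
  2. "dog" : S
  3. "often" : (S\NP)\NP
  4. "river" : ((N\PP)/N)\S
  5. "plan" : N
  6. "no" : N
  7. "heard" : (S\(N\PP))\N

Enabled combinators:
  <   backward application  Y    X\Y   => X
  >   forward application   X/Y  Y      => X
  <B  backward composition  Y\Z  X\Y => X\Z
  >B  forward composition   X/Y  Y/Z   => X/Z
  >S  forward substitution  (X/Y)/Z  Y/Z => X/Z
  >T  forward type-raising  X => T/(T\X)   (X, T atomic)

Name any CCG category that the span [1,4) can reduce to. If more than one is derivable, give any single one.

S\NP

[0,8] S   <
  [0,6] N\PP   >
    [0,5] (N\PP)/N   <
      [0,4] S   <
        [0,1] "park" : NP
        [1,4] S\NP   <
          [1,3] NP   >
            [1,2] "liked" : NP/S
            [2,3] "dog" : S
          [3,4] "often" : (S\NP)\NP
      [4,5] "river" : ((N\PP)/N)\S
    [5,6] "plan" : N
  [6,8] S\(N\PP)   <
    [6,7] "no" : N
    [7,8] "heard" : (S\(N\PP))\N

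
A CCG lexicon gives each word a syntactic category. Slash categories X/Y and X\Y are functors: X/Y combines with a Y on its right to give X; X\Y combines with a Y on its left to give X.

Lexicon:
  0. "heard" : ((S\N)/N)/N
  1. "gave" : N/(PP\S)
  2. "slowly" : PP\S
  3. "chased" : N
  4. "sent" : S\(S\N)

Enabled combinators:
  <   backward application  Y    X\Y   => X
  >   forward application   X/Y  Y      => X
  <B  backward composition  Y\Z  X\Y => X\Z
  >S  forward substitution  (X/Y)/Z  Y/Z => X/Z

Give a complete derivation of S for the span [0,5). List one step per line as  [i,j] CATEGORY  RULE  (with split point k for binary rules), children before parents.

[0,1] ((S\N)/N)/N  lex  "heard"
[1,2] N/(PP\S)  lex  "gave"
[2,3] PP\S  lex  "slowly"
[1,3] N  >  k=2
[0,3] (S\N)/N  >  k=1
[3,4] N  lex  "chased"
[0,4] S\N  >  k=3
[4,5] S\(S\N)  lex  "sent"
[0,5] S  <  k=4

[0,5] S   <
  [0,4] S\N   >
    [0,3] (S\N)/N   >
      [0,1] "heard" : ((S\N)/N)/N
      [1,3] N   >
        [1,2] "gave" : N/(PP\S)
        [2,3] "slowly" : PP\S
    [3,4] "chased" : N
  [4,5] "sent" : S\(S\N)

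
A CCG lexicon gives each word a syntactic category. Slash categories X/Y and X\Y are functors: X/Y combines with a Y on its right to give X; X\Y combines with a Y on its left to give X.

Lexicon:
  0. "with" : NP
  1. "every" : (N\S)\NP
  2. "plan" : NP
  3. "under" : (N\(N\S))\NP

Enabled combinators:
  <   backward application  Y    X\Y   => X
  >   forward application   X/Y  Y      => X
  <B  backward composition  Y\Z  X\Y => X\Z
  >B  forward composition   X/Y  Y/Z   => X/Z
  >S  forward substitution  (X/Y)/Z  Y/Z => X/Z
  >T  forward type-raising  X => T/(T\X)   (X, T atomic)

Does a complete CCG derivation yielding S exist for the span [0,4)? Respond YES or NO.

NP (N\S)\NP NP (N\(N\S))\NP
CKY chart[0,4] = {N, N/(N\N), NP/(NP\N), PP/(PP\N), S/(S\N)}; S ∉ chart

NO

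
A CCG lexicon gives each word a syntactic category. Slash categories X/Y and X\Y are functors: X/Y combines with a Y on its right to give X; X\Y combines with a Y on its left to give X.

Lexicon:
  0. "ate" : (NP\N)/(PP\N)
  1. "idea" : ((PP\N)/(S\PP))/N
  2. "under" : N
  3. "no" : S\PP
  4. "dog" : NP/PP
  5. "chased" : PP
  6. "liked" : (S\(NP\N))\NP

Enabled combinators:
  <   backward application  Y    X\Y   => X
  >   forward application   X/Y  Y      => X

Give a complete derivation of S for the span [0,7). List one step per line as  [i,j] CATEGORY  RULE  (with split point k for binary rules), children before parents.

[0,7] S   <
  [0,4] NP\N   >
    [0,1] "ate" : (NP\N)/(PP\N)
    [1,4] PP\N   >
      [1,3] (PP\N)/(S\PP)   >
        [1,2] "idea" : ((PP\N)/(S\PP))/N
        [2,3] "under" : N
      [3,4] "no" : S\PP
  [4,7] S\(NP\N)   <
    [4,6] NP   >
      [4,5] "dog" : NP/PP
      [5,6] "chased" : PP
    [6,7] "liked" : (S\(NP\N))\NP

[0,1] (NP\N)/(PP\N)  lex  "ate"
[1,2] ((PP\N)/(S\PP))/N  lex  "idea"
[2,3] N  lex  "under"
[1,3] (PP\N)/(S\PP)  >  k=2
[3,4] S\PP  lex  "no"
[1,4] PP\N  >  k=3
[0,4] NP\N  >  k=1
[4,5] NP/PP  lex  "dog"
[5,6] PP  lex  "chased"
[4,6] NP  >  k=5
[6,7] (S\(NP\N))\NP  lex  "liked"
[4,7] S\(NP\N)  <  k=6
[0,7] S  <  k=4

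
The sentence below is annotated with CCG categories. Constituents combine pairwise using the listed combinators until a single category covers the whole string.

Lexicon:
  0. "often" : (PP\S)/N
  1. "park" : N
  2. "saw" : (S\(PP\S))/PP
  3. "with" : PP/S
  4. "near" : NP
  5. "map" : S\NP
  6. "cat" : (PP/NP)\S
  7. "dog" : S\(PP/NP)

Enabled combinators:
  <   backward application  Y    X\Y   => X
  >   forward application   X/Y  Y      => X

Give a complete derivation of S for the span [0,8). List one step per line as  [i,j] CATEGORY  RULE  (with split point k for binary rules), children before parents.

[0,1] (PP\S)/N  lex  "often"
[1,2] N  lex  "park"
[0,2] PP\S  >  k=1
[2,3] (S\(PP\S))/PP  lex  "saw"
[3,4] PP/S  lex  "with"
[4,5] NP  lex  "near"
[5,6] S\NP  lex  "map"
[4,6] S  <  k=5
[6,7] (PP/NP)\S  lex  "cat"
[4,7] PP/NP  <  k=6
[7,8] S\(PP/NP)  lex  "dog"
[4,8] S  <  k=7
[3,8] PP  >  k=4
[2,8] S\(PP\S)  >  k=3
[0,8] S  <  k=2

[0,8] S   <
  [0,2] PP\S   >
    [0,1] "often" : (PP\S)/N
    [1,2] "park" : N
  [2,8] S\(PP\S)   >
    [2,3] "saw" : (S\(PP\S))/PP
    [3,8] PP   >
      [3,4] "with" : PP/S
      [4,8] S   <
        [4,7] PP/NP   <
          [4,6] S   <
            [4,5] "near" : NP
            [5,6] "map" : S\NP
          [6,7] "cat" : (PP/NP)\S
        [7,8] "dog" : S\(PP/NP)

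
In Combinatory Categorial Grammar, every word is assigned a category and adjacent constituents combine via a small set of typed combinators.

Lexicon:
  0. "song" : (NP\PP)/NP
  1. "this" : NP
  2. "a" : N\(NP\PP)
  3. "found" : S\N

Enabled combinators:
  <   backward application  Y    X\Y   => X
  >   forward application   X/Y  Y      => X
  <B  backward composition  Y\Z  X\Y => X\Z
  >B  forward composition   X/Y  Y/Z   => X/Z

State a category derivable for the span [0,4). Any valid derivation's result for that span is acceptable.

S

[0,4] S   <
  [0,3] N   <
    [0,2] NP\PP   >
      [0,1] "song" : (NP\PP)/NP
      [1,2] "this" : NP
    [2,3] "a" : N\(NP\PP)
  [3,4] "found" : S\N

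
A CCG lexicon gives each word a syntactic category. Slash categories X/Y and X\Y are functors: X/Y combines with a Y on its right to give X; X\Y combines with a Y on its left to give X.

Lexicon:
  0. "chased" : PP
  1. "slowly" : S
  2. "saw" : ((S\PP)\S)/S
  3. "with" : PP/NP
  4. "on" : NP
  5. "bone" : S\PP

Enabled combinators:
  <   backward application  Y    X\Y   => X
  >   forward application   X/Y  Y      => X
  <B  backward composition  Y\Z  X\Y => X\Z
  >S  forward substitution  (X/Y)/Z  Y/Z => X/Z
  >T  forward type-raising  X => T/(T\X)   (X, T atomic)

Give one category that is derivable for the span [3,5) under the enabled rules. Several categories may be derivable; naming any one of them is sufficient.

PP

[0,6] S   <
  [0,1] "chased" : PP
  [1,6] S\PP   <
    [1,2] "slowly" : S
    [2,6] (S\PP)\S   >
      [2,3] "saw" : ((S\PP)\S)/S
      [3,6] S   <
        [3,5] PP   >
          [3,4] "with" : PP/NP
          [4,5] "on" : NP
        [5,6] "bone" : S\PP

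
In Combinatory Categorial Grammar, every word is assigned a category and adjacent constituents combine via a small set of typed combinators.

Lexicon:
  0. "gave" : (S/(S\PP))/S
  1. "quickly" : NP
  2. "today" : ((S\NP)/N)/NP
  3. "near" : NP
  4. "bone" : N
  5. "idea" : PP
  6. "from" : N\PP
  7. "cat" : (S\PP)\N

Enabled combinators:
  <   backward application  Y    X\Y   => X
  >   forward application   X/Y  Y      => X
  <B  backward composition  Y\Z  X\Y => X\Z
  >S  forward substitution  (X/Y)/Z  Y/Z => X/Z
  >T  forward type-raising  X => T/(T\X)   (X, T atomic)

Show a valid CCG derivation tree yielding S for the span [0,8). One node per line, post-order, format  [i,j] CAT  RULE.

[0,1] (S/(S\PP))/S  lex  "gave"
[1,2] NP  lex  "quickly"
[1,2] S/(S\NP)  >T
[2,3] ((S\NP)/N)/NP  lex  "today"
[3,4] NP  lex  "near"
[2,4] (S\NP)/N  >  k=3
[4,5] N  lex  "bone"
[2,5] S\NP  >  k=4
[1,5] S  >  k=2
[0,5] S/(S\PP)  >  k=1
[5,6] PP  lex  "idea"
[6,7] N\PP  lex  "from"
[5,7] N  <  k=6
[7,8] (S\PP)\N  lex  "cat"
[5,8] S\PP  <  k=7
[0,8] S  >  k=5

[0,8] S   >
  [0,5] S/(S\PP)   >
    [0,1] "gave" : (S/(S\PP))/S
    [1,5] S   >
      [1,2] S/(S\NP)   >T
        [1,2] "quickly" : NP
      [2,5] S\NP   >
        [2,4] (S\NP)/N   >
          [2,3] "today" : ((S\NP)/N)/NP
          [3,4] "near" : NP
        [4,5] "bone" : N
  [5,8] S\PP   <
    [5,7] N   <
      [5,6] "idea" : PP
      [6,7] "from" : N\PP
    [7,8] "cat" : (S\PP)\N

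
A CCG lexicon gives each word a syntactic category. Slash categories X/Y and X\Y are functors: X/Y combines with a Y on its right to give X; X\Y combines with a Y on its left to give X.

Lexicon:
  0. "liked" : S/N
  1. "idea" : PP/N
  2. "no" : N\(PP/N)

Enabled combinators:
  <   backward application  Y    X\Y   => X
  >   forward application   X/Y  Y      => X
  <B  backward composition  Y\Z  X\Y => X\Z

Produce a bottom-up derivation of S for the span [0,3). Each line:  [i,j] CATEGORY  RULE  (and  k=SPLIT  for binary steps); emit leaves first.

[0,3] S   >
  [0,1] "liked" : S/N
  [1,3] N   <
    [1,2] "idea" : PP/N
    [2,3] "no" : N\(PP/N)

[0,1] S/N  lex  "liked"
[1,2] PP/N  lex  "idea"
[2,3] N\(PP/N)  lex  "no"
[1,3] N  <  k=2
[0,3] S  >  k=1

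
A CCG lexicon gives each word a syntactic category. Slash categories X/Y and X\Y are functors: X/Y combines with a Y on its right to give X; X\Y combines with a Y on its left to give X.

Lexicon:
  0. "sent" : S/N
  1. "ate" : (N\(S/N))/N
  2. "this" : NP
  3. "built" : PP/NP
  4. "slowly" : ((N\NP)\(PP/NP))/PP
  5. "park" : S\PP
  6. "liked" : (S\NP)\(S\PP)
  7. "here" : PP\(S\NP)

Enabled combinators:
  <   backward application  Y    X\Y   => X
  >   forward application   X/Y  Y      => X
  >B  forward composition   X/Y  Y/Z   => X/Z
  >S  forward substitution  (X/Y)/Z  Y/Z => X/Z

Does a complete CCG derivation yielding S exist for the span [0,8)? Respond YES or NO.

S/N (N\(S/N))/N NP PP/NP ((N\NP)\(PP/NP))/PP S\PP (S\NP)\(S\PP) PP\(S\NP)
CKY chart[0,8] = {N}; S ∉ chart

NO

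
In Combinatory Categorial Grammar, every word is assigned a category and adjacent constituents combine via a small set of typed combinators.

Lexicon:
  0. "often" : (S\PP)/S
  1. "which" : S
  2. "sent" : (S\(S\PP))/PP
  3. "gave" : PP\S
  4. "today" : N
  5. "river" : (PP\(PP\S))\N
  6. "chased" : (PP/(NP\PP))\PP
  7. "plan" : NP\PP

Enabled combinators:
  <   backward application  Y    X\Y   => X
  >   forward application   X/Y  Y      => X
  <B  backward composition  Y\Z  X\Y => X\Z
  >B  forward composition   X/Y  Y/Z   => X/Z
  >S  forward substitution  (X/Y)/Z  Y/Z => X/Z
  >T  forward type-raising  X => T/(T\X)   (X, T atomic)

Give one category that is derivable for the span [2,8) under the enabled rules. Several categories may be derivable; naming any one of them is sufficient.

S\(S\PP)

[0,8] S   <
  [0,2] S\PP   >
    [0,1] "often" : (S\PP)/S
    [1,2] "which" : S
  [2,8] S\(S\PP)   >
    [2,3] "sent" : (S\(S\PP))/PP
    [3,8] PP   >
      [3,7] PP/(NP\PP)   <
        [3,6] PP   <
          [3,4] "gave" : PP\S
          [4,6] PP\(PP\S)   <
            [4,5] "today" : N
            [5,6] "river" : (PP\(PP\S))\N
        [6,7] "chased" : (PP/(NP\PP))\PP
      [7,8] "plan" : NP\PP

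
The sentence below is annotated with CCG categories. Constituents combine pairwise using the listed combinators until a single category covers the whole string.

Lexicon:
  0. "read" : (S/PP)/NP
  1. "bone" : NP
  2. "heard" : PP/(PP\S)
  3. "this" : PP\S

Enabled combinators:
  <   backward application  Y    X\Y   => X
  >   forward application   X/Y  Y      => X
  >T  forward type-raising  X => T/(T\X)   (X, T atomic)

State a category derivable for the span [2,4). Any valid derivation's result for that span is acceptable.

[0,4] S   >
  [0,2] S/PP   >
    [0,1] "read" : (S/PP)/NP
    [1,2] "bone" : NP
  [2,4] PP   >
    [2,3] "heard" : PP/(PP\S)
    [3,4] "this" : PP\S

PP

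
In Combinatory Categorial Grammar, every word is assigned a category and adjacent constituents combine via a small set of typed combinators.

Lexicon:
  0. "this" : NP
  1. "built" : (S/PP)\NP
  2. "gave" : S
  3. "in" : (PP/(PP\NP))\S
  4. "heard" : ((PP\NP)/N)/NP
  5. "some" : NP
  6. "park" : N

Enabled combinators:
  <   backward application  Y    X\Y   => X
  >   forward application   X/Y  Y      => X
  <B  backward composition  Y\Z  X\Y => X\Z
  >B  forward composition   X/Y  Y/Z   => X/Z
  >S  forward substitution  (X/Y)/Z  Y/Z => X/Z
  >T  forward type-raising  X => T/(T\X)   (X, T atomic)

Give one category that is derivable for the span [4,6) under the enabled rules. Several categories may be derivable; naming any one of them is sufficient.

[0,7] S   >
  [0,2] S/PP   <
    [0,1] "this" : NP
    [1,2] "built" : (S/PP)\NP
  [2,7] PP   >
    [2,4] PP/(PP\NP)   <
      [2,3] "gave" : S
      [3,4] "in" : (PP/(PP\NP))\S
    [4,7] PP\NP   >
      [4,6] (PP\NP)/N   >
        [4,5] "heard" : ((PP\NP)/N)/NP
        [5,6] "some" : NP
      [6,7] "park" : N

(PP\NP)/N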